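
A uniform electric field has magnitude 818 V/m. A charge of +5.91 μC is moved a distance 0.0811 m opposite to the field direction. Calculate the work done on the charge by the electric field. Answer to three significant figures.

The potential change for a displacement 0.0811 m opposite to the field direction is ΔV = +Ed = 66.3 V.
W_field = −qΔV = -3.92×10⁻⁴ J.

-3.92×10⁻⁴ J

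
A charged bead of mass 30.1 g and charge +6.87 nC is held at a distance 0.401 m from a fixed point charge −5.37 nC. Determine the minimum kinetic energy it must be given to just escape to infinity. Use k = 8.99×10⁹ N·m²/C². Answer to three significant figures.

8.27×10⁻⁷ J

To just escape, total mechanical energy must reach zero at infinity: ½mv²_min + U = 0, so ½mv²_min = −U = |kQq|/r.
|U| = |kQq|/r = (8.99×10⁹ N·m²/C²)(5.37×10⁻⁹)(6.87×10⁻⁹)/(0.401) = 8.27×10⁻⁷ J.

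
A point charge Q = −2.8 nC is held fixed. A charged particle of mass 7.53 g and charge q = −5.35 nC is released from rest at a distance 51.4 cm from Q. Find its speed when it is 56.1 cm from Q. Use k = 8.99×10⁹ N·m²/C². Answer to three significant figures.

2.41×10⁻³ m/s

Only the electrostatic force acts, so mechanical energy is conserved: ½mv² = U₁ − U₂ = kQq(1/r₁ − 1/r₂).
U₁ − U₂ = (8.99×10⁹ N·m²/C²)(-2.80×10⁻⁹ C)(-5.35×10⁻⁹ C)(1/0.514 − 1/0.561) = 2.20×10⁻⁸ J.
v = √(2·2.20×10⁻⁸/7.53×10⁻³) = 2.41×10⁻³ m/s.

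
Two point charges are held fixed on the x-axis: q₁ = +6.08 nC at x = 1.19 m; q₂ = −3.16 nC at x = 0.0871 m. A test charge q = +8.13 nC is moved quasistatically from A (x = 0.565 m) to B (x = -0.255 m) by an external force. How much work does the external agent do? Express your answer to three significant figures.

-5.95×10⁻⁷ J

For quasistatic motion the external work equals the change in potential energy: W_ext = qΔV = q(V_B − V_A).
At A: distances to the source charges are 0.625 m, 0.478 m; V_A = Σ kqᵢ/rᵢ = 28.0 V.
At B: distances to the source charges are 1.44 m, 0.342 m; V_B = Σ kqᵢ/rᵢ = -45.2 V.
ΔV = V_B − V_A = -73.2 V.
W_ext = qΔV = (8.13×10⁻⁹ C)(-73.2 V) = -5.95×10⁻⁷ J.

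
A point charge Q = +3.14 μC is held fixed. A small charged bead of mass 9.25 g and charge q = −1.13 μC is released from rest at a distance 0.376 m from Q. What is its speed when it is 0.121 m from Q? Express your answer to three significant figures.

6.22 m/s

Only the electrostatic force acts, so mechanical energy is conserved: ½mv² = U₁ − U₂ = kQq(1/r₁ − 1/r₂).
U₁ − U₂ = (8.99×10⁹ N·m²/C²)(3.14×10⁻⁶ C)(-1.13×10⁻⁶ C)(1/0.376 − 1/0.121) = 0.179 J.
v = √(2·0.179/9.25×10⁻³) = 6.22 m/s.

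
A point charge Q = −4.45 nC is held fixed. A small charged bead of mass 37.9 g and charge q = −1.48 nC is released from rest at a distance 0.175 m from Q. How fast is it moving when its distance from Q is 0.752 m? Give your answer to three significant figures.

3.70×10⁻³ m/s

Only the electrostatic force acts, so mechanical energy is conserved: ½mv² = U₁ − U₂ = kQq(1/r₁ − 1/r₂).
U₁ − U₂ = (8.99×10⁹ N·m²/C²)(-4.45×10⁻⁹ C)(-1.48×10⁻⁹ C)(1/0.175 − 1/0.752) = 2.60×10⁻⁷ J.
v = √(2·2.60×10⁻⁷/0.0379) = 3.70×10⁻³ m/s.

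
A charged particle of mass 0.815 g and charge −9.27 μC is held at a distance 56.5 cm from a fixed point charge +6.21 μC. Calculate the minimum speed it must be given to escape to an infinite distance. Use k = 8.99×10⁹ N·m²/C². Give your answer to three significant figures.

47.4 m/s

To just escape, total mechanical energy must reach zero at infinity: ½mv²_min + U = 0, so ½mv²_min = −U = |kQq|/r.
|U| = |kQq|/r = (8.99×10⁹ N·m²/C²)(6.21×10⁻⁶)(9.27×10⁻⁶)/(0.565) = 0.916 J.
v_min = √(2|U|/m) = √(2·0.916/8.15×10⁻⁴) = 47.4 m/s.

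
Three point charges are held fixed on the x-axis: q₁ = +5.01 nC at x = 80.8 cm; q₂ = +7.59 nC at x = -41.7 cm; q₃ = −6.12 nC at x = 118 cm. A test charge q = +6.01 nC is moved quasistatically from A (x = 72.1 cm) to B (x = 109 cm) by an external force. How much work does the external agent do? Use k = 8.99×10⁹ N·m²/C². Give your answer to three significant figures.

-5.19×10⁻⁶ J

For quasistatic motion the external work equals the change in potential energy: W_ext = qΔV = q(V_B − V_A).
At A: distances to the source charges are 0.0870 m, 1.14 m, 0.459 m; V_A = Σ kqᵢ/rᵢ = 458 V.
At B: distances to the source charges are 0.282 m, 1.51 m, 0.0900 m; V_B = Σ kqᵢ/rᵢ = -406 V.
ΔV = V_B − V_A = -864 V.
W_ext = qΔV = (6.01×10⁻⁹ C)(-864 V) = -5.19×10⁻⁶ J.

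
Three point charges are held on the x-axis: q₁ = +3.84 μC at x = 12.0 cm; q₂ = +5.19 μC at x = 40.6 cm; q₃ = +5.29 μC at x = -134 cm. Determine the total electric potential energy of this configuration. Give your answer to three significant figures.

0.893 J

The work to assemble the configuration equals its total potential energy, U = Σ kqᵢqⱼ/rᵢⱼ over all pairs.
Pair separations: r₁₂ = 0.286 m, r₁₃ = 1.46 m, r₂₃ = 1.75 m.
U = (0.626) + (0.125) + (0.141) = 0.893 J.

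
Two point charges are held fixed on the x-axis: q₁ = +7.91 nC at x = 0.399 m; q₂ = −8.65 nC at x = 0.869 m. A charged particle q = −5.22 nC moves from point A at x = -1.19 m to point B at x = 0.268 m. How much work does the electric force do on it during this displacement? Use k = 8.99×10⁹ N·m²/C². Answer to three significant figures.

The work done by the electric force is W_field = −ΔU = −q(V_B − V_A) = q(V_A − V_B).
At A: distances to the source charges are 1.59 m, 2.06 m; V_A = Σ kqᵢ/rᵢ = 6.98 V.
At B: distances to the source charges are 0.131 m, 0.601 m; V_B = Σ kqᵢ/rᵢ = 413 V.
ΔV = V_B − V_A = 406 V.
W_field = −qΔV = −(-5.22×10⁻⁹ C)(406 V) = 2.12×10⁻⁶ J.

2.12×10⁻⁶ J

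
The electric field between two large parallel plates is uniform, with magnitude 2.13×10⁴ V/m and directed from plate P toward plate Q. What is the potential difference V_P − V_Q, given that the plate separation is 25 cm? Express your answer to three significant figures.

5320 V

In a uniform field, potential decreases in the direction of E: ΔV = −E·d for a displacement d parallel to E.
Going from Q to P is a displacement of 25 cm opposite to the field, so V_P − V_Q = +Ed = 5320 V.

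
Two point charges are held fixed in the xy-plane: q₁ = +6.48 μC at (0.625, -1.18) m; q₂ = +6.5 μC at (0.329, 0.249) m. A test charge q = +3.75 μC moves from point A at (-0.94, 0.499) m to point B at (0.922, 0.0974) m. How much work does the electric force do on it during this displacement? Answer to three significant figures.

-0.260 J

The work done by the electric force is W_field = −ΔU = −q(V_B − V_A) = q(V_A − V_B).
At A: distances to the source charges are 2.30 m, 1.29 m; V_A = Σ kqᵢ/rᵢ = 7.06×10⁴ V.
At B: distances to the source charges are 1.31 m, 0.612 m; V_B = Σ kqᵢ/rᵢ = 1.40×10⁵ V.
ΔV = V_B − V_A = 6.93×10⁴ V.
W_field = −qΔV = −(3.75×10⁻⁶ C)(6.93×10⁴ V) = -0.260 J.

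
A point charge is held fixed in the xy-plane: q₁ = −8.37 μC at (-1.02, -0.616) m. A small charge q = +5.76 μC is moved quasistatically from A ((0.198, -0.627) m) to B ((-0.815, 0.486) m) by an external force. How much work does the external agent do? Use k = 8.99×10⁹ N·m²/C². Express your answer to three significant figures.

-0.0308 J

For quasistatic motion the external work equals the change in potential energy: W_ext = qΔV = q(V_B − V_A).
At A: distance to the source charge is 1.22 m; V_A = kq₁/r = -6.18×10⁴ V.
At B: distance to the source charge is 1.12 m; V_B = kq₁/r = -6.71×10⁴ V.
ΔV = V_B − V_A = -5350 V.
W_ext = qΔV = (5.76×10⁻⁶ C)(-5350 V) = -0.0308 J.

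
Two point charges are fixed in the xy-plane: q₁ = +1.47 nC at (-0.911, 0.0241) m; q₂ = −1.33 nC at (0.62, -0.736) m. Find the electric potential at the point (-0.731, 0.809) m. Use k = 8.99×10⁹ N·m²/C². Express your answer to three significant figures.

Electric potential is a scalar, so the contributions from each charge add algebraically: V = Σ kqᵢ/rᵢ.
Distances from the field point to each charge: r₁ = 0.805 m, r₂ = 2.05 m.
V = k[(1.47×10⁻⁹)/(0.805) + (-1.33×10⁻⁹)/(2.05)] = 10.6 V.

10.6 V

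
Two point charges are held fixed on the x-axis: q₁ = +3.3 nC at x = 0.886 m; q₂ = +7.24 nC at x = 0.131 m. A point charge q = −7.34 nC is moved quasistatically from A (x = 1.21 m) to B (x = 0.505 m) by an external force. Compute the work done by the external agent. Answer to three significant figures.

-7.34×10⁻⁷ J

For quasistatic motion the external work equals the change in potential energy: W_ext = qΔV = q(V_B − V_A).
At A: distances to the source charges are 0.324 m, 1.08 m; V_A = Σ kqᵢ/rᵢ = 152 V.
At B: distances to the source charges are 0.381 m, 0.374 m; V_B = Σ kqᵢ/rᵢ = 252 V.
ΔV = V_B − V_A = 100 V.
W_ext = qΔV = (-7.34×10⁻⁹ C)(100 V) = -7.34×10⁻⁷ J.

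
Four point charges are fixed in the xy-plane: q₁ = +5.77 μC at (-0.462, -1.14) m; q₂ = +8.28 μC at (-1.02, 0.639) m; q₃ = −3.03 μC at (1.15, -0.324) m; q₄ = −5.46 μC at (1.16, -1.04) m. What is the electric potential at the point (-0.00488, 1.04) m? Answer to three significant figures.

The total potential is the scalar sum of each charge's contribution, V = Σ kqᵢ/rᵢ.
Distances from the field point to each charge: r₁ = 2.23 m, r₂ = 1.09 m, r₃ = 1.79 m, r₄ = 2.38 m.
V = k[(5.77×10⁻⁶)/(2.23) + (8.28×10⁻⁶)/(1.09) + (-3.03×10⁻⁶)/(1.79) + (-5.46×10⁻⁶)/(2.38)] = 5.57×10⁴ V.

5.57×10⁴ V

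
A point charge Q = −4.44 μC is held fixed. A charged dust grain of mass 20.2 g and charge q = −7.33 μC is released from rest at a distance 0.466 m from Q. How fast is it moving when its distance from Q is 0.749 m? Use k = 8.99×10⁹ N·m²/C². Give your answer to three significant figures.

4.85 m/s

Only the electrostatic force acts, so mechanical energy is conserved: ½mv² = U₁ − U₂ = kQq(1/r₁ − 1/r₂).
U₁ − U₂ = (8.99×10⁹ N·m²/C²)(-4.44×10⁻⁶ C)(-7.33×10⁻⁶ C)(1/0.466 − 1/0.749) = 0.237 J.
v = √(2·0.237/0.0202) = 4.85 m/s.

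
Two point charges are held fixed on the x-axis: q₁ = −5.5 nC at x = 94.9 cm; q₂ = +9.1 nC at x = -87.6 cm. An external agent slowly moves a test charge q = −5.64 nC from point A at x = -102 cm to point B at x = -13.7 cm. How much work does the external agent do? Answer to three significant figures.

2.69×10⁻⁶ J

For quasistatic motion the external work equals the change in potential energy: W_ext = qΔV = q(V_B − V_A).
At A: distances to the source charges are 1.97 m, 0.144 m; V_A = Σ kqᵢ/rᵢ = 543 V.
At B: distances to the source charges are 1.09 m, 0.739 m; V_B = Σ kqᵢ/rᵢ = 65.2 V.
ΔV = V_B − V_A = -478 V.
W_ext = qΔV = (-5.64×10⁻⁹ C)(-478 V) = 2.69×10⁻⁶ J.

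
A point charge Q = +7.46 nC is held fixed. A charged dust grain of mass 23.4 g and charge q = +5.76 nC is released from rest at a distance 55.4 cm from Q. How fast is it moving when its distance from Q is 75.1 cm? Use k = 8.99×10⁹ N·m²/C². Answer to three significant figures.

Only the electrostatic force acts, so mechanical energy is conserved: ½mv² = U₁ − U₂ = kQq(1/r₁ − 1/r₂).
U₁ − U₂ = (8.99×10⁹ N·m²/C²)(7.46×10⁻⁹ C)(5.76×10⁻⁹ C)(1/0.554 − 1/0.751) = 1.83×10⁻⁷ J.
v = √(2·1.83×10⁻⁷/0.0234) = 3.95×10⁻³ m/s.

3.95×10⁻³ m/s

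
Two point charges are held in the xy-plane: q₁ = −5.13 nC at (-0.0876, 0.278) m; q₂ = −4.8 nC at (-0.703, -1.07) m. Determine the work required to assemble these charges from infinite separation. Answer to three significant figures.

1.49×10⁻⁷ J

The assembly work is the sum of pairwise potential energies, U = Σ_{i<j} kqᵢqⱼ/rᵢⱼ.
Pair separations: r₁₂ = 1.48 m.
U = (1.49×10⁻⁷) = 1.49×10⁻⁷ J.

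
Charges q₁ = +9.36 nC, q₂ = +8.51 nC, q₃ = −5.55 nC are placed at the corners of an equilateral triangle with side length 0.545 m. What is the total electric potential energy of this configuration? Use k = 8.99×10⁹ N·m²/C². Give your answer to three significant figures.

The assembly work is the sum of pairwise potential energies, U = Σ_{i<j} kqᵢqⱼ/rᵢⱼ.
All three pair separations equal the side length, 0.545 m.
U = (1.31×10⁻⁶) + (-8.57×10⁻⁷) + (-7.79×10⁻⁷) = -3.22×10⁻⁷ J.

-3.22×10⁻⁷ J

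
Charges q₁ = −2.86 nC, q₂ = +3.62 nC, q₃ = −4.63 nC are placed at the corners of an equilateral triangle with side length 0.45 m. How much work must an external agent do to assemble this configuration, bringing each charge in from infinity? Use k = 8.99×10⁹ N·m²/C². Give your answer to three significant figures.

-2.77×10⁻⁷ J

The assembly work is the sum of pairwise potential energies, U = Σ_{i<j} kqᵢqⱼ/rᵢⱼ.
All three pair separations equal the side length, 0.450 m.
U = (-2.07×10⁻⁷) + (2.65×10⁻⁷) + (-3.35×10⁻⁷) = -2.77×10⁻⁷ J.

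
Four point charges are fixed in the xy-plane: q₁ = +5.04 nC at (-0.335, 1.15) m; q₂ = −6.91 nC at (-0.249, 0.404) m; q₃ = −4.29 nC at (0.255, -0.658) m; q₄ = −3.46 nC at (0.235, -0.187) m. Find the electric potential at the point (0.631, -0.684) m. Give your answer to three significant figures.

-174 V

Electric potential is a scalar, so the contributions from each charge add algebraically: V = Σ kqᵢ/rᵢ.
Distances from the field point to each charge: r₁ = 2.07 m, r₂ = 1.40 m, r₃ = 0.377 m, r₄ = 0.635 m.
V = k[(5.04×10⁻⁹)/(2.07) + (-6.91×10⁻⁹)/(1.40) + (-4.29×10⁻⁹)/(0.377) + (-3.46×10⁻⁹)/(0.635)] = -174 V.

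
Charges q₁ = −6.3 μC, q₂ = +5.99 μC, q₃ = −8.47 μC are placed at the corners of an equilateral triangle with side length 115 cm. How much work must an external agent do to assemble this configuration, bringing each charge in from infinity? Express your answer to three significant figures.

The assembly work is the sum of pairwise potential energies, U = Σ_{i<j} kqᵢqⱼ/rᵢⱼ.
All three pair separations equal the side length, 1.15 m.
U = (-0.295) + (0.417) + (-0.397) = -0.274 J.

-0.274 J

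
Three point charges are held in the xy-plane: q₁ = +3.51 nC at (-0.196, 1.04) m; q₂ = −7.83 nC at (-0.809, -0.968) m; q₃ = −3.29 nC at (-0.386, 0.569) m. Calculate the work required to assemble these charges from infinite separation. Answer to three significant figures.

The work to assemble the configuration equals its total potential energy, U = Σ kqᵢqⱼ/rᵢⱼ over all pairs.
Pair separations: r₁₂ = 2.10 m, r₁₃ = 0.508 m, r₂₃ = 1.59 m.
U = (-1.18×10⁻⁷) + (-2.04×10⁻⁷) + (1.45×10⁻⁷) = -1.77×10⁻⁷ J.

-1.77×10⁻⁷ J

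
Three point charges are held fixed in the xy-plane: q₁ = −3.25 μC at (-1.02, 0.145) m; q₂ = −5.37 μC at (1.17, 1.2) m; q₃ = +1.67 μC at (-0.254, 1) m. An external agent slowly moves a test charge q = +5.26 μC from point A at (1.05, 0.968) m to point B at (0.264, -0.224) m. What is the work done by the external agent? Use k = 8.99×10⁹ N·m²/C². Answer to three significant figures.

For quasistatic motion the external work equals the change in potential energy: W_ext = qΔV = q(V_B − V_A).
At A: distances to the source charges are 2.23 m, 0.261 m, 1.30 m; V_A = Σ kqᵢ/rᵢ = -1.86×10⁵ V.
At B: distances to the source charges are 1.34 m, 1.69 m, 1.33 m; V_B = Σ kqᵢ/rᵢ = -3.92×10⁴ V.
ΔV = V_B − V_A = 1.47×10⁵ V.
W_ext = qΔV = (5.26×10⁻⁶ C)(1.47×10⁵ V) = 0.775 J.

0.775 J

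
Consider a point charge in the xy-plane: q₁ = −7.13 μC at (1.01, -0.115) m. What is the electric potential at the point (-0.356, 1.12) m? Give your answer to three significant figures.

-3.48×10⁴ V

Electric potential is a scalar, so the contributions from each charge add algebraically: V = Σ kqᵢ/rᵢ.
Distances from the field point to each charge: r₁ = 1.84 m.
V = k[(-7.13×10⁻⁶)/(1.84)] = -3.48×10⁴ V.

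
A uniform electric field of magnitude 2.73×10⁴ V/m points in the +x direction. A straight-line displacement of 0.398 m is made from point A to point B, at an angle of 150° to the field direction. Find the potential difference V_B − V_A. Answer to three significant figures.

Only the component of displacement along E changes the potential: ΔV = −E·d·cosθ.
ΔV = −(2.73×10⁴ V/m)(0.398 m)cos150° = 9410 V.

9410 V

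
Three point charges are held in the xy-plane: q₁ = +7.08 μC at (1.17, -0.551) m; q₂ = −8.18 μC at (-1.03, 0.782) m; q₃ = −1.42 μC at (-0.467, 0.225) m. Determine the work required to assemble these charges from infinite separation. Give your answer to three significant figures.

-0.120 J

The work to assemble the configuration equals its total potential energy, U = Σ kqᵢqⱼ/rᵢⱼ over all pairs.
Pair separations: r₁₂ = 2.57 m, r₁₃ = 1.81 m, r₂₃ = 0.792 m.
U = (-0.202) + (-0.0499) + (0.132) = -0.120 J.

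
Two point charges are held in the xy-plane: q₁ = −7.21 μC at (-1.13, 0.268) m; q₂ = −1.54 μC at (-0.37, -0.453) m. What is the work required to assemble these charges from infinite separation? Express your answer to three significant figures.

0.0953 J

The assembly work is the sum of pairwise potential energies, U = Σ_{i<j} kqᵢqⱼ/rᵢⱼ.
Pair separations: r₁₂ = 1.05 m.
U = (0.0953) = 0.0953 J.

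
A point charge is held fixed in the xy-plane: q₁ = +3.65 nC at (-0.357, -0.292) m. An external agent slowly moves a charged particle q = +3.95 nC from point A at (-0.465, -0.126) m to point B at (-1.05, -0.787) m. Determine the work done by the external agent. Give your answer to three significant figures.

For quasistatic motion the external work equals the change in potential energy: W_ext = qΔV = q(V_B − V_A).
At A: distance to the source charge is 0.198 m; V_A = kq₁/r = 166 V.
At B: distance to the source charge is 0.852 m; V_B = kq₁/r = 38.5 V.
ΔV = V_B − V_A = -127 V.
W_ext = qΔV = (3.95×10⁻⁹ C)(-127 V) = -5.02×10⁻⁷ J.

-5.02×10⁻⁷ J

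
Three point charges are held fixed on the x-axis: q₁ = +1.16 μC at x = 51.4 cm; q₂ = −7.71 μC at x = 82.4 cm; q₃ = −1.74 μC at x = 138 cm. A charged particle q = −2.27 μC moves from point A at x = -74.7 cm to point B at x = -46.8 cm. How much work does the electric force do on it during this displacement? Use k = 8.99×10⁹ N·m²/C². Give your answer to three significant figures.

-0.0188 J

The work done by the electric force is W_field = −ΔU = −q(V_B − V_A) = q(V_A − V_B).
At A: distances to the source charges are 1.26 m, 1.57 m, 2.13 m; V_A = Σ kqᵢ/rᵢ = -4.32×10⁴ V.
At B: distances to the source charges are 0.982 m, 1.29 m, 1.85 m; V_B = Σ kqᵢ/rᵢ = -5.15×10⁴ V.
ΔV = V_B − V_A = -8290 V.
W_field = −qΔV = −(-2.27×10⁻⁶ C)(-8290 V) = -0.0188 J.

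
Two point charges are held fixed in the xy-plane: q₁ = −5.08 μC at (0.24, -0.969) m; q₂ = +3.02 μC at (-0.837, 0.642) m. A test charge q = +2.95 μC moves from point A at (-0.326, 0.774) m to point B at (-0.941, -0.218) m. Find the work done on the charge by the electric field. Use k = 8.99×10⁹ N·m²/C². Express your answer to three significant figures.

0.0820 J

The work done by the electric force is W_field = −ΔU = −q(V_B − V_A) = q(V_A − V_B).
At A: distances to the source charges are 1.83 m, 0.528 m; V_A = Σ kqᵢ/rᵢ = 2.65×10⁴ V.
At B: distances to the source charges are 1.40 m, 0.866 m; V_B = Σ kqᵢ/rᵢ = -1290 V.
ΔV = V_B − V_A = -2.78×10⁴ V.
W_field = −qΔV = −(2.95×10⁻⁶ C)(-2.78×10⁴ V) = 0.0820 J.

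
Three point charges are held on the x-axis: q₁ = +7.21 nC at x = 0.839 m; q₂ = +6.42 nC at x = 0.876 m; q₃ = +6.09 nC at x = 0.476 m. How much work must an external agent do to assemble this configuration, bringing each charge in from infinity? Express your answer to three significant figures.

1.32×10⁻⁵ J

The work to assemble the configuration equals its total potential energy, U = Σ kqᵢqⱼ/rᵢⱼ over all pairs.
Pair separations: r₁₂ = 0.0370 m, r₁₃ = 0.363 m, r₂₃ = 0.400 m.
U = (1.12×10⁻⁵) + (1.09×10⁻⁶) + (8.79×10⁻⁷) = 1.32×10⁻⁵ J.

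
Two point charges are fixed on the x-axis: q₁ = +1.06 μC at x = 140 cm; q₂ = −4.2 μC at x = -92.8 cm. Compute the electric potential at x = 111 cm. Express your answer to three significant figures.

Electric potential is a scalar, so the contributions from each charge add algebraically: V = Σ kqᵢ/rᵢ.
Distances from the field point to each charge: r₁ = 0.290 m, r₂ = 2.04 m.
V = k[(1.06×10⁻⁶)/(0.290) + (-4.20×10⁻⁶)/(2.04)] = 1.43×10⁴ V.

1.43×10⁴ V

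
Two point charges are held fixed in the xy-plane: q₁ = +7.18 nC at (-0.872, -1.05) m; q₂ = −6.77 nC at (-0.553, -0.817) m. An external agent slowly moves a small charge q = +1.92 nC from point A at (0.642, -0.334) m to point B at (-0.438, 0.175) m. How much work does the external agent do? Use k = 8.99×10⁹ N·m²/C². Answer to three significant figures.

-4.99×10⁻⁹ J

For quasistatic motion the external work equals the change in potential energy: W_ext = qΔV = q(V_B − V_A).
At A: distances to the source charges are 1.67 m, 1.29 m; V_A = Σ kqᵢ/rᵢ = -8.68 V.
At B: distances to the source charges are 1.30 m, 0.999 m; V_B = Σ kqᵢ/rᵢ = -11.3 V.
ΔV = V_B − V_A = -2.60 V.
W_ext = qΔV = (1.92×10⁻⁹ C)(-2.60 V) = -4.99×10⁻⁹ J.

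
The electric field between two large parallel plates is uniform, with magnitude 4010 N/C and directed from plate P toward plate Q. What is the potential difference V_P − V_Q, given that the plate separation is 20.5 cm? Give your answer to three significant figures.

822 V

In a uniform field, potential decreases in the direction of E: ΔV = −E·d for a displacement d parallel to E.
Going from Q to P is a displacement of 20.5 cm opposite to the field, so V_P − V_Q = +Ed = 822 V.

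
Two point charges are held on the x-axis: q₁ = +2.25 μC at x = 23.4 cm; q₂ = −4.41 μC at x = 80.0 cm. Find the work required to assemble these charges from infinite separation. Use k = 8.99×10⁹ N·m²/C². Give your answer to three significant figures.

The assembly work is the sum of pairwise potential energies, U = Σ_{i<j} kqᵢqⱼ/rᵢⱼ.
Pair separations: r₁₂ = 0.566 m.
U = (-0.158) = -0.158 J.

-0.158 J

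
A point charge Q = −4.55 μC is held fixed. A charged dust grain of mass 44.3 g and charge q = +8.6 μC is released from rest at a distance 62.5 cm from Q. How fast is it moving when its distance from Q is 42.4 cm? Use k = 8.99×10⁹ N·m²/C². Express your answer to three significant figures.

Only the electrostatic force acts, so mechanical energy is conserved: ½mv² = U₁ − U₂ = kQq(1/r₁ − 1/r₂).
U₁ − U₂ = (8.99×10⁹ N·m²/C²)(-4.55×10⁻⁶ C)(8.60×10⁻⁶ C)(1/0.625 − 1/0.424) = 0.267 J.
v = √(2·0.267/0.0443) = 3.47 m/s.

3.47 m/s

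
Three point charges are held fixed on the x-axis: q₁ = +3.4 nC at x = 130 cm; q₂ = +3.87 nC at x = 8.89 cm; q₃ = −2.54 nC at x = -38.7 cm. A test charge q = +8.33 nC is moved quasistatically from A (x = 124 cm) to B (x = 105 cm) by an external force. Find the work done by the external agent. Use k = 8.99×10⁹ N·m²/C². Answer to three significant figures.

-3.19×10⁻⁶ J

For quasistatic motion the external work equals the change in potential energy: W_ext = qΔV = q(V_B − V_A).
At A: distances to the source charges are 0.0600 m, 1.15 m, 1.63 m; V_A = Σ kqᵢ/rᵢ = 526 V.
At B: distances to the source charges are 0.250 m, 0.961 m, 1.44 m; V_B = Σ kqᵢ/rᵢ = 143 V.
ΔV = V_B − V_A = -383 V.
W_ext = qΔV = (8.33×10⁻⁹ C)(-383 V) = -3.19×10⁻⁶ J.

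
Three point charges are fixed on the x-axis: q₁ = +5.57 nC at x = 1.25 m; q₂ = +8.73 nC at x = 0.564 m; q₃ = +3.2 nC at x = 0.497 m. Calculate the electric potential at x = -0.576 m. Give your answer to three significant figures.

123 V

Electric potential is a scalar, so the contributions from each charge add algebraically: V = Σ kqᵢ/rᵢ.
Distances from the field point to each charge: r₁ = 1.83 m, r₂ = 1.14 m, r₃ = 1.07 m.
V = k[(5.57×10⁻⁹)/(1.83) + (8.73×10⁻⁹)/(1.14) + (3.20×10⁻⁹)/(1.07)] = 123 V.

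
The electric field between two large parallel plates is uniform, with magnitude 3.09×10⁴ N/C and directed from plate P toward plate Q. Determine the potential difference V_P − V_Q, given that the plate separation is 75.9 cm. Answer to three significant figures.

2.35×10⁴ V

In a uniform field, potential decreases in the direction of E: ΔV = −E·d for a displacement d parallel to E.
Going from Q to P is a displacement of 75.9 cm opposite to the field, so V_P − V_Q = +Ed = 2.35×10⁴ V.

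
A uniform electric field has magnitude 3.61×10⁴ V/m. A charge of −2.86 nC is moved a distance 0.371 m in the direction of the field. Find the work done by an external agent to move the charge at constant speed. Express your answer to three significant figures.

3.83×10⁻⁵ J

The potential change for a displacement 0.371 m in the direction of the field is ΔV = −Ed = -1.34×10⁴ V.
W_ext = qΔV = 3.83×10⁻⁵ J.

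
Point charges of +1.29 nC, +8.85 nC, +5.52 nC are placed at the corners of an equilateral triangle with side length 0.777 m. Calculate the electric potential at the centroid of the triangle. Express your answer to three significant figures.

314 V

The total potential is the scalar sum of each charge's contribution, V = Σ kqᵢ/rᵢ.
The distance from each vertex to the centroid is a/√3 = 0.449 m.
V = k[(1.29×10⁻⁹)/(0.449) + (8.85×10⁻⁹)/(0.449) + (5.52×10⁻⁹)/(0.449)] = 314 V.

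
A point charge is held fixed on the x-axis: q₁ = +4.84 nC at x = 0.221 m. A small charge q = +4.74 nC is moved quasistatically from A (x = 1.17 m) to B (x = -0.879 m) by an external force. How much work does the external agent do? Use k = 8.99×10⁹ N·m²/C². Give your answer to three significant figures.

-2.98×10⁻⁸ J

For quasistatic motion the external work equals the change in potential energy: W_ext = qΔV = q(V_B − V_A).
At A: distance to the source charge is 0.949 m; V_A = kq₁/r = 45.8 V.
At B: distance to the source charge is 1.10 m; V_B = kq₁/r = 39.6 V.
ΔV = V_B − V_A = -6.29 V.
W_ext = qΔV = (4.74×10⁻⁹ C)(-6.29 V) = -2.98×10⁻⁸ J.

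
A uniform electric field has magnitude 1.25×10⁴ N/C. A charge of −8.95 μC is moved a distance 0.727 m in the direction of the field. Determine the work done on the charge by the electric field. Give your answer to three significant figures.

The potential change for a displacement 0.727 m in the direction of the field is ΔV = −Ed = -9090 V.
W_field = −qΔV = -0.0813 J.

-0.0813 J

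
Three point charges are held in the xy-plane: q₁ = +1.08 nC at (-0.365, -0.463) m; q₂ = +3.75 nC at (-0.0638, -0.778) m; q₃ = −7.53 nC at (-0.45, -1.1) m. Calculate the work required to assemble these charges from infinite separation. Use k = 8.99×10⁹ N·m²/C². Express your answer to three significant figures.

The work to assemble the configuration equals its total potential energy, U = Σ kqᵢqⱼ/rᵢⱼ over all pairs.
Pair separations: r₁₂ = 0.436 m, r₁₃ = 0.643 m, r₂₃ = 0.503 m.
U = (8.35×10⁻⁸) + (-1.14×10⁻⁷) + (-5.05×10⁻⁷) = -5.35×10⁻⁷ J.

-5.35×10⁻⁷ J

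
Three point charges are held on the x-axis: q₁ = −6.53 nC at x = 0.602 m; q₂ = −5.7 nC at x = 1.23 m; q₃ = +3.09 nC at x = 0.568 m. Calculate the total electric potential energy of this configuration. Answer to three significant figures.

-5.04×10⁻⁶ J

The work to assemble the configuration equals its total potential energy, U = Σ kqᵢqⱼ/rᵢⱼ over all pairs.
Pair separations: r₁₂ = 0.628 m, r₁₃ = 0.0340 m, r₂₃ = 0.662 m.
U = (5.33×10⁻⁷) + (-5.34×10⁻⁶) + (-2.39×10⁻⁷) = -5.04×10⁻⁶ J.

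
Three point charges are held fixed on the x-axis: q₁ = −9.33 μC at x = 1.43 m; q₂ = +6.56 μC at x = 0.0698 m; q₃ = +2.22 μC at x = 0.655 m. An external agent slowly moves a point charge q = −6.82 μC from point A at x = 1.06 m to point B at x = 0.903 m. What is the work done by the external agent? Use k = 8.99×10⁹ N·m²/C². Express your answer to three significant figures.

-0.750 J

For quasistatic motion the external work equals the change in potential energy: W_ext = qΔV = q(V_B − V_A).
At A: distances to the source charges are 0.370 m, 0.990 m, 0.405 m; V_A = Σ kqᵢ/rᵢ = -1.18×10⁵ V.
At B: distances to the source charges are 0.527 m, 0.833 m, 0.248 m; V_B = Σ kqᵢ/rᵢ = -7900 V.
ΔV = V_B − V_A = 1.10×10⁵ V.
W_ext = qΔV = (-6.82×10⁻⁶ C)(1.10×10⁵ V) = -0.750 J.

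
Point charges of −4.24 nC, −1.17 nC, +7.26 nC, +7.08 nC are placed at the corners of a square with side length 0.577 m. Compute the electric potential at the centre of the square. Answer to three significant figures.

197 V

The total potential is the scalar sum of each charge's contribution, V = Σ kqᵢ/rᵢ.
The distance from each corner to the centre is a√2/2 = 0.408 m.
V = k[(-4.24×10⁻⁹)/(0.408) + (-1.17×10⁻⁹)/(0.408) + (7.26×10⁻⁹)/(0.408) + (7.08×10⁻⁹)/(0.408)] = 197 V.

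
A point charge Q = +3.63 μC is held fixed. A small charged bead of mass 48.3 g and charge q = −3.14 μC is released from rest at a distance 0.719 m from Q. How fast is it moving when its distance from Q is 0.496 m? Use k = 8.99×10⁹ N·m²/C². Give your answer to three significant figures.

1.63 m/s

Only the electrostatic force acts, so mechanical energy is conserved: ½mv² = U₁ − U₂ = kQq(1/r₁ − 1/r₂).
U₁ − U₂ = (8.99×10⁹ N·m²/C²)(3.63×10⁻⁶ C)(-3.14×10⁻⁶ C)(1/0.719 − 1/0.496) = 0.0641 J.
v = √(2·0.0641/0.0483) = 1.63 m/s.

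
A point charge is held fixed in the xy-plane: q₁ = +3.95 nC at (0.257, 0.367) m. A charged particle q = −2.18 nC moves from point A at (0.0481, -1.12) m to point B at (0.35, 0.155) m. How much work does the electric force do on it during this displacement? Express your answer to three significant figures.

The work done by the electric force is W_field = −ΔU = −q(V_B − V_A) = q(V_A − V_B).
At A: distance to the source charge is 1.50 m; V_A = kq₁/r = 23.6 V.
At B: distance to the source charge is 0.232 m; V_B = kq₁/r = 153 V.
ΔV = V_B − V_A = 130 V.
W_field = −qΔV = −(-2.18×10⁻⁹ C)(130 V) = 2.83×10⁻⁷ J.

2.83×10⁻⁷ J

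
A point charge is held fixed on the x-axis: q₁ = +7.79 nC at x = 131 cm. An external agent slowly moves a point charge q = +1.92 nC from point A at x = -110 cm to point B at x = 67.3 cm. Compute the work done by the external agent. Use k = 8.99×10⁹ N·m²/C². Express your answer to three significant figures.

For quasistatic motion the external work equals the change in potential energy: W_ext = qΔV = q(V_B − V_A).
At A: distance to the source charge is 2.41 m; V_A = kq₁/r = 29.1 V.
At B: distance to the source charge is 0.637 m; V_B = kq₁/r = 110 V.
ΔV = V_B − V_A = 80.9 V.
W_ext = qΔV = (1.92×10⁻⁹ C)(80.9 V) = 1.55×10⁻⁷ J.

1.55×10⁻⁷ J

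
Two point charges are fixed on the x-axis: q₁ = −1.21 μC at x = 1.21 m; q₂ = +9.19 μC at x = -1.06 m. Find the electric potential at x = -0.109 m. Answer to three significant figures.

Electric potential is a scalar, so the contributions from each charge add algebraically: V = Σ kqᵢ/rᵢ.
Distances from the field point to each charge: r₁ = 1.32 m, r₂ = 0.951 m.
V = k[(-1.21×10⁻⁶)/(1.32) + (9.19×10⁻⁶)/(0.951)] = 7.86×10⁴ V.

7.86×10⁴ V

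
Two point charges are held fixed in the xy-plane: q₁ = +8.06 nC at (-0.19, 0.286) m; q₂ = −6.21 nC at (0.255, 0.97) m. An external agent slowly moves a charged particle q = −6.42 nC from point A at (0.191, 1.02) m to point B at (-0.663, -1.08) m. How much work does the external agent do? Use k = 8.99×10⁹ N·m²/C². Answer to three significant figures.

-4.01×10⁻⁶ J

For quasistatic motion the external work equals the change in potential energy: W_ext = qΔV = q(V_B − V_A).
At A: distances to the source charges are 0.827 m, 0.0812 m; V_A = Σ kqᵢ/rᵢ = -600 V.
At B: distances to the source charges are 1.45 m, 2.25 m; V_B = Σ kqᵢ/rᵢ = 25.3 V.
ΔV = V_B − V_A = 625 V.
W_ext = qΔV = (-6.42×10⁻⁹ C)(625 V) = -4.01×10⁻⁶ J.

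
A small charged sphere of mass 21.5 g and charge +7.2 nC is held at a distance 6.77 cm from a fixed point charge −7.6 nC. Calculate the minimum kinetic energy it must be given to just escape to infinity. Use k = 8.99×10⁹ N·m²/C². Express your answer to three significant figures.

To just escape, total mechanical energy must reach zero at infinity: ½mv²_min + U = 0, so ½mv²_min = −U = |kQq|/r.
|U| = |kQq|/r = (8.99×10⁹ N·m²/C²)(7.60×10⁻⁹)(7.20×10⁻⁹)/(0.0677) = 7.27×10⁻⁶ J.

7.27×10⁻⁶ J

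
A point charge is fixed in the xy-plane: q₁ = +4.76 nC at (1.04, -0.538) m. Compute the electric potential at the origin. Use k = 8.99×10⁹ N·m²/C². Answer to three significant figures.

The total potential is the scalar sum of each charge's contribution, V = Σ kqᵢ/rᵢ.
Distances from the field point to each charge: r₁ = 1.17 m.
V = k[(4.76×10⁻⁹)/(1.17)] = 36.5 V.

36.5 V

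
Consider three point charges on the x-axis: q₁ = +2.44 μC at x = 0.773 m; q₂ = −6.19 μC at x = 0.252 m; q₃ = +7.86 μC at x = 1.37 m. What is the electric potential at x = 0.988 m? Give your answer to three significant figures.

Electric potential is a scalar, so the contributions from each charge add algebraically: V = Σ kqᵢ/rᵢ.
Distances from the field point to each charge: r₁ = 0.215 m, r₂ = 0.736 m, r₃ = 0.382 m.
V = k[(2.44×10⁻⁶)/(0.215) + (-6.19×10⁻⁶)/(0.736) + (7.86×10⁻⁶)/(0.382)] = 2.11×10⁵ V.

2.11×10⁵ V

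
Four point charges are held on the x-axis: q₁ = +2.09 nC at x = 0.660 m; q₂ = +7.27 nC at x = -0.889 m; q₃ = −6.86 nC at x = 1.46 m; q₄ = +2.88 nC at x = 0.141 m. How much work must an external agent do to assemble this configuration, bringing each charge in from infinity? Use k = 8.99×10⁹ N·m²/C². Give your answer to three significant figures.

The assembly work is the sum of pairwise potential energies, U = Σ_{i<j} kqᵢqⱼ/rᵢⱼ.
Pair separations: r₁₂ = 1.55 m, r₁₃ = 0.800 m, r₁₄ = 0.519 m, r₂₃ = 2.35 m, r₂₄ = 1.03 m, r₃₄ = 1.32 m.
Summing all 6 pair terms gives U = -1.11×10⁻⁷ J.

-1.11×10⁻⁷ J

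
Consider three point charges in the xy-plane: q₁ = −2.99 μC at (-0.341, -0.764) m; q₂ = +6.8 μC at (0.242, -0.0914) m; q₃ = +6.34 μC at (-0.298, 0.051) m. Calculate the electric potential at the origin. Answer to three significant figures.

The total potential is the scalar sum of each charge's contribution, V = Σ kqᵢ/rᵢ.
Distances from the field point to each charge: r₁ = 0.837 m, r₂ = 0.259 m, r₃ = 0.302 m.
V = k[(-2.99×10⁻⁶)/(0.837) + (6.80×10⁻⁶)/(0.259) + (6.34×10⁻⁶)/(0.302)] = 3.93×10⁵ V.

3.93×10⁵ V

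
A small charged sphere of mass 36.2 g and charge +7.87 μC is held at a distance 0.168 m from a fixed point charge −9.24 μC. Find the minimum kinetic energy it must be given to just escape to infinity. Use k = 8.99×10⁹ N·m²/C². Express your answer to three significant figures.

3.89 J

To just escape, total mechanical energy must reach zero at infinity: ½mv²_min + U = 0, so ½mv²_min = −U = |kQq|/r.
|U| = |kQq|/r = (8.99×10⁹ N·m²/C²)(9.24×10⁻⁶)(7.87×10⁻⁶)/(0.168) = 3.89 J.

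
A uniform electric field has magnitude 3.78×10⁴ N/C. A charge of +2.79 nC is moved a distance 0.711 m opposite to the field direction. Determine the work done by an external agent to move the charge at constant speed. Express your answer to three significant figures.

The potential change for a displacement 0.711 m opposite to the field direction is ΔV = +Ed = 2.69×10⁴ V.
W_ext = qΔV = 7.50×10⁻⁵ J.

7.50×10⁻⁵ J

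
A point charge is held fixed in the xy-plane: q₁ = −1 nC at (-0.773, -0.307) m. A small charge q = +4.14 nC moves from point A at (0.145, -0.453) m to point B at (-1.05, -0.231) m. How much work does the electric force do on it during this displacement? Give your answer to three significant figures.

8.95×10⁻⁸ J

The work done by the electric force is W_field = −ΔU = −q(V_B − V_A) = q(V_A − V_B).
At A: distance to the source charge is 0.930 m; V_A = kq₁/r = -9.67 V.
At B: distance to the source charge is 0.287 m; V_B = kq₁/r = -31.3 V.
ΔV = V_B − V_A = -21.6 V.
W_field = −qΔV = −(4.14×10⁻⁹ C)(-21.6 V) = 8.95×10⁻⁸ J.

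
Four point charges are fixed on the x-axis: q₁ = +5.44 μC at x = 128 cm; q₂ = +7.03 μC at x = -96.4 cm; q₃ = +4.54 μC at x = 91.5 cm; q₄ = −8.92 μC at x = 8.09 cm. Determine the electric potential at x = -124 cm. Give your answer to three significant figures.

The total potential is the scalar sum of each charge's contribution, V = Σ kqᵢ/rᵢ.
Distances from the field point to each charge: r₁ = 2.52 m, r₂ = 0.276 m, r₃ = 2.16 m, r₄ = 1.32 m.
V = k[(5.44×10⁻⁶)/(2.52) + (7.03×10⁻⁶)/(0.276) + (4.54×10⁻⁶)/(2.16) + (-8.92×10⁻⁶)/(1.32)] = 2.07×10⁵ V.

2.07×10⁵ V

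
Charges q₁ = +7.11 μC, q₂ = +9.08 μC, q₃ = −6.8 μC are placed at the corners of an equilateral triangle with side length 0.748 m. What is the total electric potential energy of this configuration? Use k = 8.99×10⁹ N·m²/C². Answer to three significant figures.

The assembly work is the sum of pairwise potential energies, U = Σ_{i<j} kqᵢqⱼ/rᵢⱼ.
All three pair separations equal the side length, 0.748 m.
U = (0.776) + (-0.581) + (-0.742) = -0.547 J.

-0.547 J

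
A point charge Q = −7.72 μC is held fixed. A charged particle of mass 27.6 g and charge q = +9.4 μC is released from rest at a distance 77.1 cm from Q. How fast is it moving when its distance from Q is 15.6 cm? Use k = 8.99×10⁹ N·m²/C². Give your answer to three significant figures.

Only the electrostatic force acts, so mechanical energy is conserved: ½mv² = U₁ − U₂ = kQq(1/r₁ − 1/r₂).
U₁ − U₂ = (8.99×10⁹ N·m²/C²)(-7.72×10⁻⁶ C)(9.40×10⁻⁶ C)(1/0.771 − 1/0.156) = 3.34 J.
v = √(2·3.34/0.0276) = 15.5 m/s.

15.5 m/s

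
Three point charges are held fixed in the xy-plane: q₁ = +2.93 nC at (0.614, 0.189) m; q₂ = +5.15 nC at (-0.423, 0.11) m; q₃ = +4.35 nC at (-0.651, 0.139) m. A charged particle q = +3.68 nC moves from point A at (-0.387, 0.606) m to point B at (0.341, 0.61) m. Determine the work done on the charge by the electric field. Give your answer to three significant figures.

The work done by the electric force is W_field = −ΔU = −q(V_B − V_A) = q(V_A − V_B).
At A: distances to the source charges are 1.08 m, 0.497 m, 0.536 m; V_A = Σ kqᵢ/rᵢ = 190 V.
At B: distances to the source charges are 0.502 m, 0.913 m, 1.10 m; V_B = Σ kqᵢ/rᵢ = 139 V.
ΔV = V_B − V_A = -51.5 V.
W_field = −qΔV = −(3.68×10⁻⁹ C)(-51.5 V) = 1.89×10⁻⁷ J.

1.89×10⁻⁷ J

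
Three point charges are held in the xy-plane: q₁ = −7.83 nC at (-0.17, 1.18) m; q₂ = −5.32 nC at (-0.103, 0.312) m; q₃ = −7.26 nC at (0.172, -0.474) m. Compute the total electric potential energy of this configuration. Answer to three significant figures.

1.15×10⁻⁶ J

The work to assemble the configuration equals its total potential energy, U = Σ kqᵢqⱼ/rᵢⱼ over all pairs.
Pair separations: r₁₂ = 0.871 m, r₁₃ = 1.69 m, r₂₃ = 0.833 m.
U = (4.30×10⁻⁷) + (3.03×10⁻⁷) + (4.17×10⁻⁷) = 1.15×10⁻⁶ J.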